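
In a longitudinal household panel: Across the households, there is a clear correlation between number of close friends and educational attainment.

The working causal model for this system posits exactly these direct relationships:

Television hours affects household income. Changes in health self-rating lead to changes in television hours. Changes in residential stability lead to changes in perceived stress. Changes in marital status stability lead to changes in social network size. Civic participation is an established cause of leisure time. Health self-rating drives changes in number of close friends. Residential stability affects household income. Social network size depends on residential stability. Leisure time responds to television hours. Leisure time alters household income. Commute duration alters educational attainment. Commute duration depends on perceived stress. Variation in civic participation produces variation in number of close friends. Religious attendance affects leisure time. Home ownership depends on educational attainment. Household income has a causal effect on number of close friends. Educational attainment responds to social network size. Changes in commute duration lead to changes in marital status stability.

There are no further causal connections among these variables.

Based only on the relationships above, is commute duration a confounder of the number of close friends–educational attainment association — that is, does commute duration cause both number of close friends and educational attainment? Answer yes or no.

no

Commute duration has no stated causal path to number of close friends. A confounder must cause both variables, so commute duration does not qualify.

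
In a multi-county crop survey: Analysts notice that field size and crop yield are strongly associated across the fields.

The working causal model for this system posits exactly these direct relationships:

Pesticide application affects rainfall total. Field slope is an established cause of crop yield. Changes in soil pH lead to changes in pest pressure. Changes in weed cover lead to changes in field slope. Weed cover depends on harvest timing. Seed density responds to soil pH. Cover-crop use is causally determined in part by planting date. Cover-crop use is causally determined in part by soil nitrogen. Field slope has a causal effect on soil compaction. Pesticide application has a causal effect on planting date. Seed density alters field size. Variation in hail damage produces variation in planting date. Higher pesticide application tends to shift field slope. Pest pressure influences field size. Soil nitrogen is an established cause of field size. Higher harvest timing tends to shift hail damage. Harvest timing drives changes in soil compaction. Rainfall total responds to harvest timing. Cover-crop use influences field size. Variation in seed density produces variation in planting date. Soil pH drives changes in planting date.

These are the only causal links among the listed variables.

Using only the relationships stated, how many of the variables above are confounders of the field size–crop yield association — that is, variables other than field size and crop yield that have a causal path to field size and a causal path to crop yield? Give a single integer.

2

The common causes are: harvest timing (to field size via harvest timing → hail damage → planting date → cover-crop use → field size; to crop yield via harvest timing → weed cover → field slope → crop yield); pesticide application (to field size via pesticide application → planting date → cover-crop use → field size; to crop yield via pesticide application → field slope → crop yield).
Every other variable lacks a causal path to at least one of field size and crop yield.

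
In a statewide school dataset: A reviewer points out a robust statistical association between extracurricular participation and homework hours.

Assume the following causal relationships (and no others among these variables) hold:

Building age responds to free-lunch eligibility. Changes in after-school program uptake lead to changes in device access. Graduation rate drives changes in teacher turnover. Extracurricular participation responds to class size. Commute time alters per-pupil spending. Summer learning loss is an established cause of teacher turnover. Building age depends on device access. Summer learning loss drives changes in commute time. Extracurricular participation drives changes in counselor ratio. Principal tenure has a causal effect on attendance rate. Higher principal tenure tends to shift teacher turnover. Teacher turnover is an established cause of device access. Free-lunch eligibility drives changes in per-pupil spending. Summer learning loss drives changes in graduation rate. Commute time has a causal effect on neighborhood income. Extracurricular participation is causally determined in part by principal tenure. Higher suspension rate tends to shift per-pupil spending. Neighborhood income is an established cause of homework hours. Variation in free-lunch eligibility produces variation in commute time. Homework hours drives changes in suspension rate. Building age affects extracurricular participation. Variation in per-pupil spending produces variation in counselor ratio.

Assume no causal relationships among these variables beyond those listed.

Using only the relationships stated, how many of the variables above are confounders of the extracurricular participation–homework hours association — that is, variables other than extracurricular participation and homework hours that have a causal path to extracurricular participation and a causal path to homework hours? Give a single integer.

2

The common causes are: free-lunch eligibility (to extracurricular participation via free-lunch eligibility → building age → extracurricular participation; to homework hours via free-lunch eligibility → commute time → neighborhood income → homework hours); summer learning loss (to extracurricular participation via summer learning loss → teacher turnover → device access → building age → extracurricular participation; to homework hours via summer learning loss → commute time → neighborhood income → homework hours).
Every other variable lacks a causal path to at least one of extracurricular participation and homework hours.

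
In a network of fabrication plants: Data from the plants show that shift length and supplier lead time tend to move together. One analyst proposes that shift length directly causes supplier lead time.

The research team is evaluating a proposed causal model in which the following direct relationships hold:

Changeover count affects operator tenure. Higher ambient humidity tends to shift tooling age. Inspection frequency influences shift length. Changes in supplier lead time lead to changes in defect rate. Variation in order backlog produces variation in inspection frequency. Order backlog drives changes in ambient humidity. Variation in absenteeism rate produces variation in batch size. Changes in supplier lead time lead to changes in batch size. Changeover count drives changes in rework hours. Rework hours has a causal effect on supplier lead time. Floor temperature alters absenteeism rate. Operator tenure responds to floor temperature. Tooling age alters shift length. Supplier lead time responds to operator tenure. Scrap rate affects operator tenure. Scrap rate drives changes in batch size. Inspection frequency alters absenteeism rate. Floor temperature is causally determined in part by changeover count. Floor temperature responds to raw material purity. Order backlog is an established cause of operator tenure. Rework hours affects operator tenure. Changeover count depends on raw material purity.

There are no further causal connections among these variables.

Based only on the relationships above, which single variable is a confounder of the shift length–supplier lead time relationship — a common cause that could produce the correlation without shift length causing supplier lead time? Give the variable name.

Order backlog has a causal path to shift length (order backlog → inspection frequency → shift length) and a separate causal path to supplier lead time (order backlog → operator tenure → supplier lead time), so it is a common cause of both.
No stated relationship gives shift length a causal route to supplier lead time, so the correlation is explained by the shared upstream cause rather than a direct effect.

order backlog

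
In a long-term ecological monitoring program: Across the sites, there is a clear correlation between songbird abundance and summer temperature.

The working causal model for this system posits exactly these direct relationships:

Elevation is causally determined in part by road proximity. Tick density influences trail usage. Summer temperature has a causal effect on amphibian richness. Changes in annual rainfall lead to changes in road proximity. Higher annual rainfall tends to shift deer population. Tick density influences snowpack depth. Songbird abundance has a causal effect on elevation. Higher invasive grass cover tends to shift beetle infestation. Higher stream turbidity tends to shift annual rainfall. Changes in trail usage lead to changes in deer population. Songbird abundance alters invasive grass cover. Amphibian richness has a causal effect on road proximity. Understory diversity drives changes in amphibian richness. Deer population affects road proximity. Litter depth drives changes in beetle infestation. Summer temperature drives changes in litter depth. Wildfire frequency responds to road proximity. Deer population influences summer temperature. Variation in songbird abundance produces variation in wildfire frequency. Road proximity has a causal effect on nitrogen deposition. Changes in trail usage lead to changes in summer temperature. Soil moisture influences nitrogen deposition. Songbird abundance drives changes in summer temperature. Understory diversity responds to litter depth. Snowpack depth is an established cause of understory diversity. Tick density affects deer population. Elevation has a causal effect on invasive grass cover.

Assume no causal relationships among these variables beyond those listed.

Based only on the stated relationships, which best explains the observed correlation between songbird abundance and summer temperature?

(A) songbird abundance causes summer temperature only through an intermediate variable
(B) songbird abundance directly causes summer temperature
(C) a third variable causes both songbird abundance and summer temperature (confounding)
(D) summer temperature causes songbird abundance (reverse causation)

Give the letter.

B

There is a stated direct causal link songbird abundance → summer temperature, and no variable causes both songbird abundance and summer temperature, so the correlation reflects direct causation.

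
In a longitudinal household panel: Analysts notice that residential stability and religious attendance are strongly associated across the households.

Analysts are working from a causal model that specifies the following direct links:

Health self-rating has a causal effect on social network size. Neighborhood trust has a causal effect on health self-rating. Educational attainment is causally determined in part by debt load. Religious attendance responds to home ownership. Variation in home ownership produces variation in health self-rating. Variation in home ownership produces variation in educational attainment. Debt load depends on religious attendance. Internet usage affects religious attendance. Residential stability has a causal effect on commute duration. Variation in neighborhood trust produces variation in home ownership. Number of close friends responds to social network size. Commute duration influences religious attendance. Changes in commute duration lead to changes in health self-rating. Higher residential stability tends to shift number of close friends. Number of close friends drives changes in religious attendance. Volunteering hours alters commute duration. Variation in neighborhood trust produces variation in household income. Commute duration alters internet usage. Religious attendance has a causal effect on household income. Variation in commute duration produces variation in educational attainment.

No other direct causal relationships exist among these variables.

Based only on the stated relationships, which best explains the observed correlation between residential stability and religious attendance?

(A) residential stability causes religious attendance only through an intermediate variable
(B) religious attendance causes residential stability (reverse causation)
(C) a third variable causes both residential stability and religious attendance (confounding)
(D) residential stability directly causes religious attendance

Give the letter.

A

Residential stability reaches religious attendance through residential stability → commute duration → religious attendance — an indirect causal chain with no direct residential stability → religious attendance link. No variable causes both residential stability and religious attendance, so confounding is ruled out; the effect is mediated.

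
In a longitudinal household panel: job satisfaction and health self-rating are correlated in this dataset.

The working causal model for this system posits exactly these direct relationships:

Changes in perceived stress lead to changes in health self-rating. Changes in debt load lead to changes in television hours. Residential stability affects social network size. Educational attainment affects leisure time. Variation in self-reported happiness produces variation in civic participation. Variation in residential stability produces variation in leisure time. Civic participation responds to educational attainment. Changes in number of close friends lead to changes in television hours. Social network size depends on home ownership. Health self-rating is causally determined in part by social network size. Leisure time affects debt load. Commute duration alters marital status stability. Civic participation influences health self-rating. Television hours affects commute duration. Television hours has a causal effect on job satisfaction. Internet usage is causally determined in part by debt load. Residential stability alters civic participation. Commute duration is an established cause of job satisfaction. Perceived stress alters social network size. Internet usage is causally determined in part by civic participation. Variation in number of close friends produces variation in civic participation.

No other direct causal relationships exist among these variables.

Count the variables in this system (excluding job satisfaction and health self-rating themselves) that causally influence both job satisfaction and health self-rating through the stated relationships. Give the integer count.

The common causes are: educational attainment (to job satisfaction via educational attainment → leisure time → debt load → television hours → job satisfaction; to health self-rating via educational attainment → civic participation → health self-rating); number of close friends (to job satisfaction via number of close friends → television hours → job satisfaction; to health self-rating via number of close friends → civic participation → health self-rating); residential stability (to job satisfaction via residential stability → leisure time → debt load → television hours → job satisfaction; to health self-rating via residential stability → civic participation → health self-rating).
Every other variable lacks a causal path to at least one of job satisfaction and health self-rating.

3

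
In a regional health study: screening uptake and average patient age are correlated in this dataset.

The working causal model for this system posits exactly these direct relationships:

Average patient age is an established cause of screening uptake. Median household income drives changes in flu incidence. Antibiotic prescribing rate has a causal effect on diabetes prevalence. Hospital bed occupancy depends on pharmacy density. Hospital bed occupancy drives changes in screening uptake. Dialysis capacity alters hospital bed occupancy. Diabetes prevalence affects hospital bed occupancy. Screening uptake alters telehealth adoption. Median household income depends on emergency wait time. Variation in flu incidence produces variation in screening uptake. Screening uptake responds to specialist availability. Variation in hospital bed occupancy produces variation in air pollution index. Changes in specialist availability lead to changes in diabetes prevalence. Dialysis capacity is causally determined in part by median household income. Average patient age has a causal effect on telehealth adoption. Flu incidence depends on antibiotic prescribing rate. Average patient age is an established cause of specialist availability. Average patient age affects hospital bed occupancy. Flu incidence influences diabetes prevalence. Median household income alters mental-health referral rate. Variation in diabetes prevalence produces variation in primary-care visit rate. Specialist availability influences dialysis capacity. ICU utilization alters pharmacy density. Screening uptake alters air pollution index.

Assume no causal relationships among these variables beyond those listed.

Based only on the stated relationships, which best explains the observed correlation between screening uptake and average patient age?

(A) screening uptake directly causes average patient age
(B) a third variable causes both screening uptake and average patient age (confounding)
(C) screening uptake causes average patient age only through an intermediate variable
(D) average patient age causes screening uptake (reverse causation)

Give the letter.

The stated link runs average patient age → screening uptake; screening uptake has no causal path to average patient age. No variable causes both, so confounding is ruled out. The correlation reflects reverse causation.

D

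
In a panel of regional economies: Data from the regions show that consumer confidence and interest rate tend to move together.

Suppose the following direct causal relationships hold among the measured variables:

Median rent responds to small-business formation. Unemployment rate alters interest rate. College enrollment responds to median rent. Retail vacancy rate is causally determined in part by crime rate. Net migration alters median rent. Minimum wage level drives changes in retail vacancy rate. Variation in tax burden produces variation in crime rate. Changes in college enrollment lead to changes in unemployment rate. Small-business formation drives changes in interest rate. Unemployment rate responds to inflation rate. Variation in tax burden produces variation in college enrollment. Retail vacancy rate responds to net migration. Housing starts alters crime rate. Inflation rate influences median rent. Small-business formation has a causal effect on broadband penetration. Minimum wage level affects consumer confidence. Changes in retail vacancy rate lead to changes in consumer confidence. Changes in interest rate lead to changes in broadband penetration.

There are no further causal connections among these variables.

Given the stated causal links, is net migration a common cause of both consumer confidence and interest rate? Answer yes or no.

Net migration has a causal path to consumer confidence (net migration → retail vacancy rate → consumer confidence) and to interest rate (net migration → median rent → college enrollment → unemployment rate → interest rate), so it is a common cause of both — a confounder.

yes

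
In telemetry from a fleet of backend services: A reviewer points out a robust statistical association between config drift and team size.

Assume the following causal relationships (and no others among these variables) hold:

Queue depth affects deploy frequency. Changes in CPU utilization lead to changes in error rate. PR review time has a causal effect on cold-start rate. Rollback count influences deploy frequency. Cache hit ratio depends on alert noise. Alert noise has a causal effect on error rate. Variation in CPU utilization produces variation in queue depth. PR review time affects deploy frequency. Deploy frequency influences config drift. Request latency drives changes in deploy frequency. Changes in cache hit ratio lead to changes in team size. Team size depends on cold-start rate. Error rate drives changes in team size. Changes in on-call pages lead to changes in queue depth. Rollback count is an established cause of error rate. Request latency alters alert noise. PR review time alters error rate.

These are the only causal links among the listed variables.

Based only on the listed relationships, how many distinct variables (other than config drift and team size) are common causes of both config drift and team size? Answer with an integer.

The common causes are: CPU utilization (to config drift via CPU utilization → queue depth → deploy frequency → config drift; to team size via CPU utilization → error rate → team size); PR review time (to config drift via PR review time → deploy frequency → config drift; to team size via PR review time → cold-start rate → team size); request latency (to config drift via request latency → deploy frequency → config drift; to team size via request latency → alert noise → cache hit ratio → team size); rollback count (to config drift via rollback count → deploy frequency → config drift; to team size via rollback count → error rate → team size).
Every other variable lacks a causal path to at least one of config drift and team size.

4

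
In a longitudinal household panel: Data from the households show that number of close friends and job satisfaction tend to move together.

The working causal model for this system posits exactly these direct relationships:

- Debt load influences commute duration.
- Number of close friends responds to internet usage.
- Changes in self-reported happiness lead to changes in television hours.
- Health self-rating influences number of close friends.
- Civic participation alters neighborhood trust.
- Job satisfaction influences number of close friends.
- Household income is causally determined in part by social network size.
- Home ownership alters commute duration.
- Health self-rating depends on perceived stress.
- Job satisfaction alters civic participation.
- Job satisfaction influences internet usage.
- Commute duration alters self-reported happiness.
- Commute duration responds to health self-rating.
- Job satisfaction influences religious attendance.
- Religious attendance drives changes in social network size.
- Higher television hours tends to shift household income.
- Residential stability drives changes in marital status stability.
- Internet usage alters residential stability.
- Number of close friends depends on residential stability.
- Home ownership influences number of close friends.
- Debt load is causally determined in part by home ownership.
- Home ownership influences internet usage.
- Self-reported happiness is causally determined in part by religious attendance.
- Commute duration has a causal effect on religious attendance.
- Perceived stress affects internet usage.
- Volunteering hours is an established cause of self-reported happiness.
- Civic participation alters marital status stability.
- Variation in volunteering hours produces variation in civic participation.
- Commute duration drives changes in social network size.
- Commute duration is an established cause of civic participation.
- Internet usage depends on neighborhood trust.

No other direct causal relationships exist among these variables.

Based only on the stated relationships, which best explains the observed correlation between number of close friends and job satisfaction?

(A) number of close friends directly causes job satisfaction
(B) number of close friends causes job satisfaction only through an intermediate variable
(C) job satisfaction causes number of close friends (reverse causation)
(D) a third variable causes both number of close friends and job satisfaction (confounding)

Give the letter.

C

The stated link runs job satisfaction → number of close friends; number of close friends has no causal path to job satisfaction. No variable causes both, so confounding is ruled out. The correlation reflects reverse causation.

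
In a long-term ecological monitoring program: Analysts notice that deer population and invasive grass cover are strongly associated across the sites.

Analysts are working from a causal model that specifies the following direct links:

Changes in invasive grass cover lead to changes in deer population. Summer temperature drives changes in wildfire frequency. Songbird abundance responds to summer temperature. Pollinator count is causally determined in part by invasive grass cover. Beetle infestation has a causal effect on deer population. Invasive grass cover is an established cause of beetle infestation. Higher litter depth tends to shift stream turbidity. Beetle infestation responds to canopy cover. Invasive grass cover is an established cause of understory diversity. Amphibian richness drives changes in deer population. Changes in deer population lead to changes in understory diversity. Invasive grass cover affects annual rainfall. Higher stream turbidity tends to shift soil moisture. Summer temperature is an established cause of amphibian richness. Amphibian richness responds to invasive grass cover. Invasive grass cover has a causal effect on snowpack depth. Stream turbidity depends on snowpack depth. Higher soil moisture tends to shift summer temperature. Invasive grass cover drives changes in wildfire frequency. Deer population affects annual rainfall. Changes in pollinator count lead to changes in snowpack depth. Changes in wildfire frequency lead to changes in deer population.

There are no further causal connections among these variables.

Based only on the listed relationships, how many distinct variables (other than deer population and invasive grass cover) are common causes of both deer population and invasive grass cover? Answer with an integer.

No listed variable has a causal path to both deer population and invasive grass cover, so there are no common causes.

0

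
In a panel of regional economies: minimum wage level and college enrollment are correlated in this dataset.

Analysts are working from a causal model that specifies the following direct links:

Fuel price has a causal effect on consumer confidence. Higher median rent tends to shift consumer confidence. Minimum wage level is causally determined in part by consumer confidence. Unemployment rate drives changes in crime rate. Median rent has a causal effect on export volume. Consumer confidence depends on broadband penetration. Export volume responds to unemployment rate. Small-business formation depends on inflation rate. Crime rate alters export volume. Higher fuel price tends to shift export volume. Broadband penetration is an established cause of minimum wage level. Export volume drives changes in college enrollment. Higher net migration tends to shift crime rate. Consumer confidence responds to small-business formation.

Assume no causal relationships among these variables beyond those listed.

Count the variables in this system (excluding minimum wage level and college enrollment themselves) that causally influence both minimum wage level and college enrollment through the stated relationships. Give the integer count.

The common causes are: fuel price (to minimum wage level via fuel price → consumer confidence → minimum wage level; to college enrollment via fuel price → export volume → college enrollment); median rent (to minimum wage level via median rent → consumer confidence → minimum wage level; to college enrollment via median rent → export volume → college enrollment).
Every other variable lacks a causal path to at least one of minimum wage level and college enrollment.

2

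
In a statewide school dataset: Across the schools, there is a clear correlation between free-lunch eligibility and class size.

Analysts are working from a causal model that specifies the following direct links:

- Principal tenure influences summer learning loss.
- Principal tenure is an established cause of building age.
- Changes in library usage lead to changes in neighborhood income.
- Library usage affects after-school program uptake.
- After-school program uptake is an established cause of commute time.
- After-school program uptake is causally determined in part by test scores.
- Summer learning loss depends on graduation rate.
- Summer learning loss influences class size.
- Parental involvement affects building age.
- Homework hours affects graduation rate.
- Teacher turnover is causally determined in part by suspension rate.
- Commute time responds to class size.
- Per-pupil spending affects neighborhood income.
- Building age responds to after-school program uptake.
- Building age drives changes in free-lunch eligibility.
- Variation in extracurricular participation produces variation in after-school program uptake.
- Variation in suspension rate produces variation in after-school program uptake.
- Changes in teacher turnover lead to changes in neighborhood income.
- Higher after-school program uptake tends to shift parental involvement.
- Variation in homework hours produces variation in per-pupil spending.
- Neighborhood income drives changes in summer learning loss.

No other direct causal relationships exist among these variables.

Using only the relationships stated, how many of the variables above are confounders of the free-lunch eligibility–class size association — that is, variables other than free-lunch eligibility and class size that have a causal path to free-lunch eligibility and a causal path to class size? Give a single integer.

3

The common causes are: library usage (to free-lunch eligibility via library usage → after-school program uptake → building age → free-lunch eligibility; to class size via library usage → neighborhood income → summer learning loss → class size); principal tenure (to free-lunch eligibility via principal tenure → building age → free-lunch eligibility; to class size via principal tenure → summer learning loss → class size); suspension rate (to free-lunch eligibility via suspension rate → after-school program uptake → building age → free-lunch eligibility; to class size via suspension rate → teacher turnover → neighborhood income → summer learning loss → class size).
Every other variable lacks a causal path to at least one of free-lunch eligibility and class size.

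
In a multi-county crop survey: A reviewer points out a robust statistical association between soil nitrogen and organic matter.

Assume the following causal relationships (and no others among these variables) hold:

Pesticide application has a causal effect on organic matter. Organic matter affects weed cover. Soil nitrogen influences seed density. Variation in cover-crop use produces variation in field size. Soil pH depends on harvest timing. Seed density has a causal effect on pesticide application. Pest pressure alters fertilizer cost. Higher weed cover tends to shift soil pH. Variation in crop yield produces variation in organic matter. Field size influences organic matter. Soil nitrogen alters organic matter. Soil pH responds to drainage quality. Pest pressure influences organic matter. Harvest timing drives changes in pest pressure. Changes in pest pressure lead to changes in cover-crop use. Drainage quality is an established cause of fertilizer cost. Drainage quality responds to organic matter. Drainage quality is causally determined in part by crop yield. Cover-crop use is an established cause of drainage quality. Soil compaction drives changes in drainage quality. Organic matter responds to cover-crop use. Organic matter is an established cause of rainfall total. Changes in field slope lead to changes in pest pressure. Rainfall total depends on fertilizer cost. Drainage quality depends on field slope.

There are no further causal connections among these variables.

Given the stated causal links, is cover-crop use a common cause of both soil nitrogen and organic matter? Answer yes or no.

Cover-crop use has no stated causal path to soil nitrogen. A confounder must cause both variables, so cover-crop use does not qualify.

no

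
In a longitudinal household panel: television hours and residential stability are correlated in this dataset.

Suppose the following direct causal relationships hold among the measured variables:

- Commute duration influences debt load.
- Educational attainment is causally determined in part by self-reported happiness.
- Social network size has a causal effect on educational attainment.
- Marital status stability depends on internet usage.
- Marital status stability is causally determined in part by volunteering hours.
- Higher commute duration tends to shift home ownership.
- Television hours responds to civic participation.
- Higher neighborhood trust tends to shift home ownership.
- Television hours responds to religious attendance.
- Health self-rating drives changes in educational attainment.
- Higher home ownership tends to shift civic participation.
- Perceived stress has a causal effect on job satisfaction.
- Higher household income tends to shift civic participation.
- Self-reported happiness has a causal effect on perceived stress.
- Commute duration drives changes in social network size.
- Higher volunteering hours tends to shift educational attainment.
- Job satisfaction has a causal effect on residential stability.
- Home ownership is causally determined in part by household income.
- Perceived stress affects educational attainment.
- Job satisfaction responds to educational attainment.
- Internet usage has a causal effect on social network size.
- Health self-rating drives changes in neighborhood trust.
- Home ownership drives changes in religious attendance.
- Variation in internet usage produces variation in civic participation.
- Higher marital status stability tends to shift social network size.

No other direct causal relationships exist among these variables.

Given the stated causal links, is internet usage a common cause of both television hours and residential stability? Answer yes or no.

Internet usage has a causal path to television hours (internet usage → civic participation → television hours) and to residential stability (internet usage → social network size → educational attainment → job satisfaction → residential stability), so it is a common cause of both — a confounder.

yes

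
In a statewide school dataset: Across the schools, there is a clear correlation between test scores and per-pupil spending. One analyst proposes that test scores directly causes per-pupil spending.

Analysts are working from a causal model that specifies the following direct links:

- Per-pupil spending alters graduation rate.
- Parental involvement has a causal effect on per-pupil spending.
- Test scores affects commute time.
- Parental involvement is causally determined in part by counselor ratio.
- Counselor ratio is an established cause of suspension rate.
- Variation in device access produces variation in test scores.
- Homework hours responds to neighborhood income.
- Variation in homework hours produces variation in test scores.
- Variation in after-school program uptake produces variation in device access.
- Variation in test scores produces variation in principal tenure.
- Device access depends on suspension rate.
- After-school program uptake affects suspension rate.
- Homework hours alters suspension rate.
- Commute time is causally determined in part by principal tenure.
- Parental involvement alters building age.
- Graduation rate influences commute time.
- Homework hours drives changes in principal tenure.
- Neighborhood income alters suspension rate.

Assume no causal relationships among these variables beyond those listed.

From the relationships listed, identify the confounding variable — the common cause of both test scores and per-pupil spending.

Counselor ratio has a causal path to test scores (counselor ratio → suspension rate → device access → test scores) and a separate causal path to per-pupil spending (counselor ratio → parental involvement → per-pupil spending), so it is a common cause of both.
No stated relationship gives test scores a causal route to per-pupil spending, so the correlation is explained by the shared upstream cause rather than a direct effect.

counselor ratio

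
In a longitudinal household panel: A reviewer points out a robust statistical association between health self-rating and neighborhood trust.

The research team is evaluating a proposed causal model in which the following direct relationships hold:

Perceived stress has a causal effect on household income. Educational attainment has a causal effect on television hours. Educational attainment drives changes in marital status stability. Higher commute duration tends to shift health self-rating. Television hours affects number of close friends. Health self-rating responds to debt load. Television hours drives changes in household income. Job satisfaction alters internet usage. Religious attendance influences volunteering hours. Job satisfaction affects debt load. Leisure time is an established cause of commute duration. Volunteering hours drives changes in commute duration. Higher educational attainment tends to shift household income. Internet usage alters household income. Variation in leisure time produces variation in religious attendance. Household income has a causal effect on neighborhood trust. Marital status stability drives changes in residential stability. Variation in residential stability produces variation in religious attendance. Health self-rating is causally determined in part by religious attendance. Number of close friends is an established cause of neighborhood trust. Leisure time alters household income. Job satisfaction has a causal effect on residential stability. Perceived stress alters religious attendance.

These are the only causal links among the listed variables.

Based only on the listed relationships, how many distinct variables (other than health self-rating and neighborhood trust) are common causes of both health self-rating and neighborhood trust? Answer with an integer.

The common causes are: educational attainment (to health self-rating via educational attainment → marital status stability → residential stability → religious attendance → health self-rating; to neighborhood trust via educational attainment → household income → neighborhood trust); job satisfaction (to health self-rating via job satisfaction → debt load → health self-rating; to neighborhood trust via job satisfaction → internet usage → household income → neighborhood trust); leisure time (to health self-rating via leisure time → religious attendance → health self-rating; to neighborhood trust via leisure time → household income → neighborhood trust); perceived stress (to health self-rating via perceived stress → religious attendance → health self-rating; to neighborhood trust via perceived stress → household income → neighborhood trust).
Every other variable lacks a causal path to at least one of health self-rating and neighborhood trust.

4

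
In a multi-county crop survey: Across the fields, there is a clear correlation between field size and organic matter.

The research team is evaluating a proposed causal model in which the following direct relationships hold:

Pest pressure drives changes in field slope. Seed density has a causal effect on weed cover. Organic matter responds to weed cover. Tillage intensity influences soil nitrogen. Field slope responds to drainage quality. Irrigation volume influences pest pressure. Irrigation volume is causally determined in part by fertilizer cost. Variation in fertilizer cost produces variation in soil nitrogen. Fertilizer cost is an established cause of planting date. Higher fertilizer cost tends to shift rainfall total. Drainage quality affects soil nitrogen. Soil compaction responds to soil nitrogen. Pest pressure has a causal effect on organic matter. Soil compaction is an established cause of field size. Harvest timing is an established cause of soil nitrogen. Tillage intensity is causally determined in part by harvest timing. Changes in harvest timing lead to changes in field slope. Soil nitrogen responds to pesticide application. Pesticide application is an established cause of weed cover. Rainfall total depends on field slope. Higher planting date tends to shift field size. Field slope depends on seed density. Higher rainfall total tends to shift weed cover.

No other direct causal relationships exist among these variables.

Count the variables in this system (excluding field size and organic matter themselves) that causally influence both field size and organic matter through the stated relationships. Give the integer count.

The common causes are: drainage quality (to field size via drainage quality → soil nitrogen → soil compaction → field size; to organic matter via drainage quality → field slope → rainfall total → weed cover → organic matter); fertilizer cost (to field size via fertilizer cost → planting date → field size; to organic matter via fertilizer cost → irrigation volume → pest pressure → organic matter); harvest timing (to field size via harvest timing → soil nitrogen → soil compaction → field size; to organic matter via harvest timing → field slope → rainfall total → weed cover → organic matter); pesticide application (to field size via pesticide application → soil nitrogen → soil compaction → field size; to organic matter via pesticide application → weed cover → organic matter).
Every other variable lacks a causal path to at least one of field size and organic matter.

4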